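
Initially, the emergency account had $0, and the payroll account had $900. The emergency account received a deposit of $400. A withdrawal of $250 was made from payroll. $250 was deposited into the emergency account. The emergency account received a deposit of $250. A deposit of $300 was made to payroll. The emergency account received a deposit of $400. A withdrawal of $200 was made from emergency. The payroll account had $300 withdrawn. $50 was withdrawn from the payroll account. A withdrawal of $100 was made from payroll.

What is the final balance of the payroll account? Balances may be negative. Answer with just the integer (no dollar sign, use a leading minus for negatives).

Tracking account balances step by step:
Start: emergency=0, payroll=900
Event 1 (deposit 400 to emergency): emergency: 0 + 400 = 400. Balances: emergency=400, payroll=900
Event 2 (withdraw 250 from payroll): payroll: 900 - 250 = 650. Balances: emergency=400, payroll=650
Event 3 (deposit 250 to emergency): emergency: 400 + 250 = 650. Balances: emergency=650, payroll=650
Event 4 (deposit 250 to emergency): emergency: 650 + 250 = 900. Balances: emergency=900, payroll=650
Event 5 (deposit 300 to payroll): payroll: 650 + 300 = 950. Balances: emergency=900, payroll=950
Event 6 (deposit 400 to emergency): emergency: 900 + 400 = 1300. Balances: emergency=1300, payroll=950
Event 7 (withdraw 200 from emergency): emergency: 1300 - 200 = 1100. Balances: emergency=1100, payroll=950
Event 8 (withdraw 300 from payroll): payroll: 950 - 300 = 650. Balances: emergency=1100, payroll=650
Event 9 (withdraw 50 from payroll): payroll: 650 - 50 = 600. Balances: emergency=1100, payroll=600
Event 10 (withdraw 100 from payroll): payroll: 600 - 100 = 500. Balances: emergency=1100, payroll=500

Final balance of payroll: 500

Answer: 500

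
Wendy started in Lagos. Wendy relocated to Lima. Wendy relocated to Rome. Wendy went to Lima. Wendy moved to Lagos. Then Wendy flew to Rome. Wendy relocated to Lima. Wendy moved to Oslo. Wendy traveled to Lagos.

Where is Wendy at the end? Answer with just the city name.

Answer: Lagos

Derivation:
Tracking Wendy's location:
Start: Wendy is in Lagos.
After move 1: Lagos -> Lima. Wendy is in Lima.
After move 2: Lima -> Rome. Wendy is in Rome.
After move 3: Rome -> Lima. Wendy is in Lima.
After move 4: Lima -> Lagos. Wendy is in Lagos.
After move 5: Lagos -> Rome. Wendy is in Rome.
After move 6: Rome -> Lima. Wendy is in Lima.
After move 7: Lima -> Oslo. Wendy is in Oslo.
After move 8: Oslo -> Lagos. Wendy is in Lagos.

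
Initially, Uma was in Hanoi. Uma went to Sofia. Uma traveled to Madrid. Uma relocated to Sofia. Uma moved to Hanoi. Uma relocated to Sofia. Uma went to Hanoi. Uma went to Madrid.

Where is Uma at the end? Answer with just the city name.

Tracking Uma's location:
Start: Uma is in Hanoi.
After move 1: Hanoi -> Sofia. Uma is in Sofia.
After move 2: Sofia -> Madrid. Uma is in Madrid.
After move 3: Madrid -> Sofia. Uma is in Sofia.
After move 4: Sofia -> Hanoi. Uma is in Hanoi.
After move 5: Hanoi -> Sofia. Uma is in Sofia.
After move 6: Sofia -> Hanoi. Uma is in Hanoi.
After move 7: Hanoi -> Madrid. Uma is in Madrid.

Answer: Madrid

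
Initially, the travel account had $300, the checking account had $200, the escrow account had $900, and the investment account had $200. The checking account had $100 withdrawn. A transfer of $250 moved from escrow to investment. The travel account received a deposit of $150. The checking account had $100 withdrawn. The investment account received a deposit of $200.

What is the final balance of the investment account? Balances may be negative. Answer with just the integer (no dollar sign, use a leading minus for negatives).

Answer: 650

Derivation:
Tracking account balances step by step:
Start: travel=300, checking=200, escrow=900, investment=200
Event 1 (withdraw 100 from checking): checking: 200 - 100 = 100. Balances: travel=300, checking=100, escrow=900, investment=200
Event 2 (transfer 250 escrow -> investment): escrow: 900 - 250 = 650, investment: 200 + 250 = 450. Balances: travel=300, checking=100, escrow=650, investment=450
Event 3 (deposit 150 to travel): travel: 300 + 150 = 450. Balances: travel=450, checking=100, escrow=650, investment=450
Event 4 (withdraw 100 from checking): checking: 100 - 100 = 0. Balances: travel=450, checking=0, escrow=650, investment=450
Event 5 (deposit 200 to investment): investment: 450 + 200 = 650. Balances: travel=450, checking=0, escrow=650, investment=650

Final balance of investment: 650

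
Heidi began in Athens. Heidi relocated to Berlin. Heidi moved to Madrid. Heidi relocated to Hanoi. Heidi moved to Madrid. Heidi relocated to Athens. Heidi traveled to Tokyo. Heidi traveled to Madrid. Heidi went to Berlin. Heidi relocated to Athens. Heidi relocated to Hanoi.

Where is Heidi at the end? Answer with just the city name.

Tracking Heidi's location:
Start: Heidi is in Athens.
After move 1: Athens -> Berlin. Heidi is in Berlin.
After move 2: Berlin -> Madrid. Heidi is in Madrid.
After move 3: Madrid -> Hanoi. Heidi is in Hanoi.
After move 4: Hanoi -> Madrid. Heidi is in Madrid.
After move 5: Madrid -> Athens. Heidi is in Athens.
After move 6: Athens -> Tokyo. Heidi is in Tokyo.
After move 7: Tokyo -> Madrid. Heidi is in Madrid.
After move 8: Madrid -> Berlin. Heidi is in Berlin.
After move 9: Berlin -> Athens. Heidi is in Athens.
After move 10: Athens -> Hanoi. Heidi is in Hanoi.

Answer: Hanoi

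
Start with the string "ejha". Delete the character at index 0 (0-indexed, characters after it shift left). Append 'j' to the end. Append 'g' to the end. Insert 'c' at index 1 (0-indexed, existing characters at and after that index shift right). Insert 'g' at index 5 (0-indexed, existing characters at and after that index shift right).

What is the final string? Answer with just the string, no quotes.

Applying each edit step by step:
Start: "ejha"
Op 1 (delete idx 0 = 'e'): "ejha" -> "jha"
Op 2 (append 'j'): "jha" -> "jhaj"
Op 3 (append 'g'): "jhaj" -> "jhajg"
Op 4 (insert 'c' at idx 1): "jhajg" -> "jchajg"
Op 5 (insert 'g' at idx 5): "jchajg" -> "jchajgg"

Answer: jchajgg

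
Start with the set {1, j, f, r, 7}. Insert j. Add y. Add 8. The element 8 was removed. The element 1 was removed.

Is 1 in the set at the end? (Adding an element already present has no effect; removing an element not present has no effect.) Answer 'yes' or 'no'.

Answer: no

Derivation:
Tracking the set through each operation:
Start: {1, 7, f, j, r}
Event 1 (add j): already present, no change. Set: {1, 7, f, j, r}
Event 2 (add y): added. Set: {1, 7, f, j, r, y}
Event 3 (add 8): added. Set: {1, 7, 8, f, j, r, y}
Event 4 (remove 8): removed. Set: {1, 7, f, j, r, y}
Event 5 (remove 1): removed. Set: {7, f, j, r, y}

Final set: {7, f, j, r, y} (size 5)
1 is NOT in the final set.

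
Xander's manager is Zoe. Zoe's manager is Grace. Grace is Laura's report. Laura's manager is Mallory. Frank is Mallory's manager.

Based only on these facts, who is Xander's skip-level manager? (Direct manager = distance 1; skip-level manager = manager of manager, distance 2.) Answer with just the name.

Answer: Grace

Derivation:
Reconstructing the manager chain from the given facts:
  Frank -> Mallory -> Laura -> Grace -> Zoe -> Xander
(each arrow means 'manager of the next')
Positions in the chain (0 = top):
  position of Frank: 0
  position of Mallory: 1
  position of Laura: 2
  position of Grace: 3
  position of Zoe: 4
  position of Xander: 5

Xander is at position 5; the skip-level manager is 2 steps up the chain, i.e. position 3: Grace.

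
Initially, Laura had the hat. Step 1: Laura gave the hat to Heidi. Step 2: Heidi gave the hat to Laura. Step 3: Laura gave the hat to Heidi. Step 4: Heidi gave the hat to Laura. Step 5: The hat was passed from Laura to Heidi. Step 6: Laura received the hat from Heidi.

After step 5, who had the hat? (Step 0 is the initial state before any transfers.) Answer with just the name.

Answer: Heidi

Derivation:
Tracking the hat holder through step 5:
After step 0 (start): Laura
After step 1: Heidi
After step 2: Laura
After step 3: Heidi
After step 4: Laura
After step 5: Heidi

At step 5, the holder is Heidi.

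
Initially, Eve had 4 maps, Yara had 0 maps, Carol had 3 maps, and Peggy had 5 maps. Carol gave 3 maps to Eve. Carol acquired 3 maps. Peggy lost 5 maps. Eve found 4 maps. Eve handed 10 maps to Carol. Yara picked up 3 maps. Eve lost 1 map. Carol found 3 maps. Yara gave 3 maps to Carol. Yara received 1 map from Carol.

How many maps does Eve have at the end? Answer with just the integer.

Tracking counts step by step:
Start: Eve=4, Yara=0, Carol=3, Peggy=5
Event 1 (Carol -> Eve, 3): Carol: 3 -> 0, Eve: 4 -> 7. State: Eve=7, Yara=0, Carol=0, Peggy=5
Event 2 (Carol +3): Carol: 0 -> 3. State: Eve=7, Yara=0, Carol=3, Peggy=5
Event 3 (Peggy -5): Peggy: 5 -> 0. State: Eve=7, Yara=0, Carol=3, Peggy=0
Event 4 (Eve +4): Eve: 7 -> 11. State: Eve=11, Yara=0, Carol=3, Peggy=0
Event 5 (Eve -> Carol, 10): Eve: 11 -> 1, Carol: 3 -> 13. State: Eve=1, Yara=0, Carol=13, Peggy=0
Event 6 (Yara +3): Yara: 0 -> 3. State: Eve=1, Yara=3, Carol=13, Peggy=0
Event 7 (Eve -1): Eve: 1 -> 0. State: Eve=0, Yara=3, Carol=13, Peggy=0
Event 8 (Carol +3): Carol: 13 -> 16. State: Eve=0, Yara=3, Carol=16, Peggy=0
Event 9 (Yara -> Carol, 3): Yara: 3 -> 0, Carol: 16 -> 19. State: Eve=0, Yara=0, Carol=19, Peggy=0
Event 10 (Carol -> Yara, 1): Carol: 19 -> 18, Yara: 0 -> 1. State: Eve=0, Yara=1, Carol=18, Peggy=0

Eve's final count: 0

Answer: 0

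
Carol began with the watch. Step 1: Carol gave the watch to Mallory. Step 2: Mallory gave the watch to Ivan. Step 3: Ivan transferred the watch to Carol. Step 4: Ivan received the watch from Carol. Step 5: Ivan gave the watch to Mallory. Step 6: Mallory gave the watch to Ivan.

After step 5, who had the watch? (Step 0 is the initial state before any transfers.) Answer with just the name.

Tracking the watch holder through step 5:
After step 0 (start): Carol
After step 1: Mallory
After step 2: Ivan
After step 3: Carol
After step 4: Ivan
After step 5: Mallory

At step 5, the holder is Mallory.

Answer: Mallory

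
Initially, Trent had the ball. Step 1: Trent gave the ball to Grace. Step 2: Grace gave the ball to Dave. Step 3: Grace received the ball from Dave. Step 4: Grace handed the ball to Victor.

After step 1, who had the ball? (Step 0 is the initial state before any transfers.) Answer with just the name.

Answer: Grace

Derivation:
Tracking the ball holder through step 1:
After step 0 (start): Trent
After step 1: Grace

At step 1, the holder is Grace.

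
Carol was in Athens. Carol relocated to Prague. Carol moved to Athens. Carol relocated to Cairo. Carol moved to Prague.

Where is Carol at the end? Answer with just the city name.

Tracking Carol's location:
Start: Carol is in Athens.
After move 1: Athens -> Prague. Carol is in Prague.
After move 2: Prague -> Athens. Carol is in Athens.
After move 3: Athens -> Cairo. Carol is in Cairo.
After move 4: Cairo -> Prague. Carol is in Prague.

Answer: Prague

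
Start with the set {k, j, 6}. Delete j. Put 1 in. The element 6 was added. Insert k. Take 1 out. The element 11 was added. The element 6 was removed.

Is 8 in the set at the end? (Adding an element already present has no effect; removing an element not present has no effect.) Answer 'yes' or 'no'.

Answer: no

Derivation:
Tracking the set through each operation:
Start: {6, j, k}
Event 1 (remove j): removed. Set: {6, k}
Event 2 (add 1): added. Set: {1, 6, k}
Event 3 (add 6): already present, no change. Set: {1, 6, k}
Event 4 (add k): already present, no change. Set: {1, 6, k}
Event 5 (remove 1): removed. Set: {6, k}
Event 6 (add 11): added. Set: {11, 6, k}
Event 7 (remove 6): removed. Set: {11, k}

Final set: {11, k} (size 2)
8 is NOT in the final set.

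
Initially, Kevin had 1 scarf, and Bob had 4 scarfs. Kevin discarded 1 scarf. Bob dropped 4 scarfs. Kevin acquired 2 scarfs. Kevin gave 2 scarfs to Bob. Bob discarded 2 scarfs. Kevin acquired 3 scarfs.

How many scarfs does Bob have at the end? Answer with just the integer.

Tracking counts step by step:
Start: Kevin=1, Bob=4
Event 1 (Kevin -1): Kevin: 1 -> 0. State: Kevin=0, Bob=4
Event 2 (Bob -4): Bob: 4 -> 0. State: Kevin=0, Bob=0
Event 3 (Kevin +2): Kevin: 0 -> 2. State: Kevin=2, Bob=0
Event 4 (Kevin -> Bob, 2): Kevin: 2 -> 0, Bob: 0 -> 2. State: Kevin=0, Bob=2
Event 5 (Bob -2): Bob: 2 -> 0. State: Kevin=0, Bob=0
Event 6 (Kevin +3): Kevin: 0 -> 3. State: Kevin=3, Bob=0

Bob's final count: 0

Answer: 0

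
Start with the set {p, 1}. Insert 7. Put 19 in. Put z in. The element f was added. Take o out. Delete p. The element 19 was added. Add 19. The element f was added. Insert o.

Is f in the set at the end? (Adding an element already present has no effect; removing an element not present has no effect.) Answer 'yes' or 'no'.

Answer: yes

Derivation:
Tracking the set through each operation:
Start: {1, p}
Event 1 (add 7): added. Set: {1, 7, p}
Event 2 (add 19): added. Set: {1, 19, 7, p}
Event 3 (add z): added. Set: {1, 19, 7, p, z}
Event 4 (add f): added. Set: {1, 19, 7, f, p, z}
Event 5 (remove o): not present, no change. Set: {1, 19, 7, f, p, z}
Event 6 (remove p): removed. Set: {1, 19, 7, f, z}
Event 7 (add 19): already present, no change. Set: {1, 19, 7, f, z}
Event 8 (add 19): already present, no change. Set: {1, 19, 7, f, z}
Event 9 (add f): already present, no change. Set: {1, 19, 7, f, z}
Event 10 (add o): added. Set: {1, 19, 7, f, o, z}

Final set: {1, 19, 7, f, o, z} (size 6)
f is in the final set.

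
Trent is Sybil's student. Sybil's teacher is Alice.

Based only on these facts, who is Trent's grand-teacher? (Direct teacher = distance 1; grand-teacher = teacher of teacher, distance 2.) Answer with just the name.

Reconstructing the teacher chain from the given facts:
  Alice -> Sybil -> Trent
(each arrow means 'teacher of the next')
Positions in the chain (0 = top):
  position of Alice: 0
  position of Sybil: 1
  position of Trent: 2

Trent is at position 2; the grand-teacher is 2 steps up the chain, i.e. position 0: Alice.

Answer: Alice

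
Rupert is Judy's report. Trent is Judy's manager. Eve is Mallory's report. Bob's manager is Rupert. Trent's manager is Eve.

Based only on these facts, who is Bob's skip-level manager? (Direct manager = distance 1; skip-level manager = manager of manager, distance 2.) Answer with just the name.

Reconstructing the manager chain from the given facts:
  Mallory -> Eve -> Trent -> Judy -> Rupert -> Bob
(each arrow means 'manager of the next')
Positions in the chain (0 = top):
  position of Mallory: 0
  position of Eve: 1
  position of Trent: 2
  position of Judy: 3
  position of Rupert: 4
  position of Bob: 5

Bob is at position 5; the skip-level manager is 2 steps up the chain, i.e. position 3: Judy.

Answer: Judy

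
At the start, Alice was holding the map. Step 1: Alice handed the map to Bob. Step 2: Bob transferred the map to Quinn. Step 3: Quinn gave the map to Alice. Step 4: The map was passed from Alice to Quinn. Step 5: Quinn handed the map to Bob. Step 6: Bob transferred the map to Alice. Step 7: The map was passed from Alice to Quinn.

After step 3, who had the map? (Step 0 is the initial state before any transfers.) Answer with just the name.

Answer: Alice

Derivation:
Tracking the map holder through step 3:
After step 0 (start): Alice
After step 1: Bob
After step 2: Quinn
After step 3: Alice

At step 3, the holder is Alice.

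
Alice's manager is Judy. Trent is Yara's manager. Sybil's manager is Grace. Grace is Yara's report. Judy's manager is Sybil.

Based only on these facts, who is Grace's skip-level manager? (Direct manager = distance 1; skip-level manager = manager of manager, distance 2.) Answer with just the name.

Reconstructing the manager chain from the given facts:
  Trent -> Yara -> Grace -> Sybil -> Judy -> Alice
(each arrow means 'manager of the next')
Positions in the chain (0 = top):
  position of Trent: 0
  position of Yara: 1
  position of Grace: 2
  position of Sybil: 3
  position of Judy: 4
  position of Alice: 5

Grace is at position 2; the skip-level manager is 2 steps up the chain, i.e. position 0: Trent.

Answer: Trent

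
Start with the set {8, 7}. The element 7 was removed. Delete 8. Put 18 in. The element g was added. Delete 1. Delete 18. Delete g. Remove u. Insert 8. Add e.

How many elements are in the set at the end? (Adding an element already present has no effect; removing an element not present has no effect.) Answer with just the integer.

Tracking the set through each operation:
Start: {7, 8}
Event 1 (remove 7): removed. Set: {8}
Event 2 (remove 8): removed. Set: {}
Event 3 (add 18): added. Set: {18}
Event 4 (add g): added. Set: {18, g}
Event 5 (remove 1): not present, no change. Set: {18, g}
Event 6 (remove 18): removed. Set: {g}
Event 7 (remove g): removed. Set: {}
Event 8 (remove u): not present, no change. Set: {}
Event 9 (add 8): added. Set: {8}
Event 10 (add e): added. Set: {8, e}

Final set: {8, e} (size 2)

Answer: 2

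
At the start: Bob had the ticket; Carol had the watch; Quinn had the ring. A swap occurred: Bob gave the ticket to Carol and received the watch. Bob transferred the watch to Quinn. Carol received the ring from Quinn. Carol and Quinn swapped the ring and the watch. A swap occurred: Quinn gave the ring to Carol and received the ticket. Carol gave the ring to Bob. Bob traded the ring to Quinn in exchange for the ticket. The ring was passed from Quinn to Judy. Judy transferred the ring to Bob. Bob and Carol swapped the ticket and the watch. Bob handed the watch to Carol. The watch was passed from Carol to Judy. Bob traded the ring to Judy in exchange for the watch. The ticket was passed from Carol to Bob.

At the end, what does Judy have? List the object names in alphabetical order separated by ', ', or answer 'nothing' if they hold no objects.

Answer: ring

Derivation:
Tracking all object holders:
Start: ticket:Bob, watch:Carol, ring:Quinn
Event 1 (swap ticket<->watch: now ticket:Carol, watch:Bob). State: ticket:Carol, watch:Bob, ring:Quinn
Event 2 (give watch: Bob -> Quinn). State: ticket:Carol, watch:Quinn, ring:Quinn
Event 3 (give ring: Quinn -> Carol). State: ticket:Carol, watch:Quinn, ring:Carol
Event 4 (swap ring<->watch: now ring:Quinn, watch:Carol). State: ticket:Carol, watch:Carol, ring:Quinn
Event 5 (swap ring<->ticket: now ring:Carol, ticket:Quinn). State: ticket:Quinn, watch:Carol, ring:Carol
Event 6 (give ring: Carol -> Bob). State: ticket:Quinn, watch:Carol, ring:Bob
Event 7 (swap ring<->ticket: now ring:Quinn, ticket:Bob). State: ticket:Bob, watch:Carol, ring:Quinn
Event 8 (give ring: Quinn -> Judy). State: ticket:Bob, watch:Carol, ring:Judy
Event 9 (give ring: Judy -> Bob). State: ticket:Bob, watch:Carol, ring:Bob
Event 10 (swap ticket<->watch: now ticket:Carol, watch:Bob). State: ticket:Carol, watch:Bob, ring:Bob
Event 11 (give watch: Bob -> Carol). State: ticket:Carol, watch:Carol, ring:Bob
Event 12 (give watch: Carol -> Judy). State: ticket:Carol, watch:Judy, ring:Bob
Event 13 (swap ring<->watch: now ring:Judy, watch:Bob). State: ticket:Carol, watch:Bob, ring:Judy
Event 14 (give ticket: Carol -> Bob). State: ticket:Bob, watch:Bob, ring:Judy

Final state: ticket:Bob, watch:Bob, ring:Judy
Judy holds: ring.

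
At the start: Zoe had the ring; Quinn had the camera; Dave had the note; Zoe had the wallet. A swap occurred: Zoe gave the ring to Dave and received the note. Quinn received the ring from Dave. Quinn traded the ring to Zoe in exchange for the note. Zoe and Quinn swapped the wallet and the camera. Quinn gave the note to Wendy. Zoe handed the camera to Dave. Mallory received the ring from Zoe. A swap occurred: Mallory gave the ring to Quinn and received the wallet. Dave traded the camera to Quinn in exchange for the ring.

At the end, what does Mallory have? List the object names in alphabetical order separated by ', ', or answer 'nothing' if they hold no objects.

Tracking all object holders:
Start: ring:Zoe, camera:Quinn, note:Dave, wallet:Zoe
Event 1 (swap ring<->note: now ring:Dave, note:Zoe). State: ring:Dave, camera:Quinn, note:Zoe, wallet:Zoe
Event 2 (give ring: Dave -> Quinn). State: ring:Quinn, camera:Quinn, note:Zoe, wallet:Zoe
Event 3 (swap ring<->note: now ring:Zoe, note:Quinn). State: ring:Zoe, camera:Quinn, note:Quinn, wallet:Zoe
Event 4 (swap wallet<->camera: now wallet:Quinn, camera:Zoe). State: ring:Zoe, camera:Zoe, note:Quinn, wallet:Quinn
Event 5 (give note: Quinn -> Wendy). State: ring:Zoe, camera:Zoe, note:Wendy, wallet:Quinn
Event 6 (give camera: Zoe -> Dave). State: ring:Zoe, camera:Dave, note:Wendy, wallet:Quinn
Event 7 (give ring: Zoe -> Mallory). State: ring:Mallory, camera:Dave, note:Wendy, wallet:Quinn
Event 8 (swap ring<->wallet: now ring:Quinn, wallet:Mallory). State: ring:Quinn, camera:Dave, note:Wendy, wallet:Mallory
Event 9 (swap camera<->ring: now camera:Quinn, ring:Dave). State: ring:Dave, camera:Quinn, note:Wendy, wallet:Mallory

Final state: ring:Dave, camera:Quinn, note:Wendy, wallet:Mallory
Mallory holds: wallet.

Answer: wallet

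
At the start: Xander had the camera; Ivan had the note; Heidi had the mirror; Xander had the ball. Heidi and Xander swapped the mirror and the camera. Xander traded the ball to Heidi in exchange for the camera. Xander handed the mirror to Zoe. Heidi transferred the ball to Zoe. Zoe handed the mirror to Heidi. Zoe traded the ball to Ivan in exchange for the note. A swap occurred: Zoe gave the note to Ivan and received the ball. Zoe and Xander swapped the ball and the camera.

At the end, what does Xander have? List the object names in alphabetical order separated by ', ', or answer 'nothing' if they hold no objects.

Tracking all object holders:
Start: camera:Xander, note:Ivan, mirror:Heidi, ball:Xander
Event 1 (swap mirror<->camera: now mirror:Xander, camera:Heidi). State: camera:Heidi, note:Ivan, mirror:Xander, ball:Xander
Event 2 (swap ball<->camera: now ball:Heidi, camera:Xander). State: camera:Xander, note:Ivan, mirror:Xander, ball:Heidi
Event 3 (give mirror: Xander -> Zoe). State: camera:Xander, note:Ivan, mirror:Zoe, ball:Heidi
Event 4 (give ball: Heidi -> Zoe). State: camera:Xander, note:Ivan, mirror:Zoe, ball:Zoe
Event 5 (give mirror: Zoe -> Heidi). State: camera:Xander, note:Ivan, mirror:Heidi, ball:Zoe
Event 6 (swap ball<->note: now ball:Ivan, note:Zoe). State: camera:Xander, note:Zoe, mirror:Heidi, ball:Ivan
Event 7 (swap note<->ball: now note:Ivan, ball:Zoe). State: camera:Xander, note:Ivan, mirror:Heidi, ball:Zoe
Event 8 (swap ball<->camera: now ball:Xander, camera:Zoe). State: camera:Zoe, note:Ivan, mirror:Heidi, ball:Xander

Final state: camera:Zoe, note:Ivan, mirror:Heidi, ball:Xander
Xander holds: ball.

Answer: ball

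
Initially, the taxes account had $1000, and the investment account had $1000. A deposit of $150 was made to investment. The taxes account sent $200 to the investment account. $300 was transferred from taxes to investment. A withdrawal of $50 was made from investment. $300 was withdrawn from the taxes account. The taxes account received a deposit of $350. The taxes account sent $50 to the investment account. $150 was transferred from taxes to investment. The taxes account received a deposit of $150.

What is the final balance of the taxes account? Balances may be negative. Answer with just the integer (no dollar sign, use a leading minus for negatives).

Answer: 500

Derivation:
Tracking account balances step by step:
Start: taxes=1000, investment=1000
Event 1 (deposit 150 to investment): investment: 1000 + 150 = 1150. Balances: taxes=1000, investment=1150
Event 2 (transfer 200 taxes -> investment): taxes: 1000 - 200 = 800, investment: 1150 + 200 = 1350. Balances: taxes=800, investment=1350
Event 3 (transfer 300 taxes -> investment): taxes: 800 - 300 = 500, investment: 1350 + 300 = 1650. Balances: taxes=500, investment=1650
Event 4 (withdraw 50 from investment): investment: 1650 - 50 = 1600. Balances: taxes=500, investment=1600
Event 5 (withdraw 300 from taxes): taxes: 500 - 300 = 200. Balances: taxes=200, investment=1600
Event 6 (deposit 350 to taxes): taxes: 200 + 350 = 550. Balances: taxes=550, investment=1600
Event 7 (transfer 50 taxes -> investment): taxes: 550 - 50 = 500, investment: 1600 + 50 = 1650. Balances: taxes=500, investment=1650
Event 8 (transfer 150 taxes -> investment): taxes: 500 - 150 = 350, investment: 1650 + 150 = 1800. Balances: taxes=350, investment=1800
Event 9 (deposit 150 to taxes): taxes: 350 + 150 = 500. Balances: taxes=500, investment=1800

Final balance of taxes: 500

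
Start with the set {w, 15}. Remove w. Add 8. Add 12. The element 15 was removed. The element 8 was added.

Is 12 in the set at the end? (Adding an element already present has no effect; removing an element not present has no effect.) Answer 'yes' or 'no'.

Answer: yes

Derivation:
Tracking the set through each operation:
Start: {15, w}
Event 1 (remove w): removed. Set: {15}
Event 2 (add 8): added. Set: {15, 8}
Event 3 (add 12): added. Set: {12, 15, 8}
Event 4 (remove 15): removed. Set: {12, 8}
Event 5 (add 8): already present, no change. Set: {12, 8}

Final set: {12, 8} (size 2)
12 is in the final set.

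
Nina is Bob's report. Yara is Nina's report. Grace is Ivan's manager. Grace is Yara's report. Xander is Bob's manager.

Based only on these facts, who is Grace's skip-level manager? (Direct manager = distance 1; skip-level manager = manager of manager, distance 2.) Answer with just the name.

Reconstructing the manager chain from the given facts:
  Xander -> Bob -> Nina -> Yara -> Grace -> Ivan
(each arrow means 'manager of the next')
Positions in the chain (0 = top):
  position of Xander: 0
  position of Bob: 1
  position of Nina: 2
  position of Yara: 3
  position of Grace: 4
  position of Ivan: 5

Grace is at position 4; the skip-level manager is 2 steps up the chain, i.e. position 2: Nina.

Answer: Nina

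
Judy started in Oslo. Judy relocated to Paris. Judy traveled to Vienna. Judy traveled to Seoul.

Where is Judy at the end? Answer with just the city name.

Tracking Judy's location:
Start: Judy is in Oslo.
After move 1: Oslo -> Paris. Judy is in Paris.
After move 2: Paris -> Vienna. Judy is in Vienna.
After move 3: Vienna -> Seoul. Judy is in Seoul.

Answer: Seoul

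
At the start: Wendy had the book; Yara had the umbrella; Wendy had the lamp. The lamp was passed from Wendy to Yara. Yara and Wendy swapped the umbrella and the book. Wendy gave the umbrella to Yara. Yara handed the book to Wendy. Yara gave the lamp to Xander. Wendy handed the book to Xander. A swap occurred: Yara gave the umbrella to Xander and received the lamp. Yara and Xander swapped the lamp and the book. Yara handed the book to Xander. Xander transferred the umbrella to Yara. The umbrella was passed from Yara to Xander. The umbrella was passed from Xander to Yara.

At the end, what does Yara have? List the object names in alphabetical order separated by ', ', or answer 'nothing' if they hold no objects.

Tracking all object holders:
Start: book:Wendy, umbrella:Yara, lamp:Wendy
Event 1 (give lamp: Wendy -> Yara). State: book:Wendy, umbrella:Yara, lamp:Yara
Event 2 (swap umbrella<->book: now umbrella:Wendy, book:Yara). State: book:Yara, umbrella:Wendy, lamp:Yara
Event 3 (give umbrella: Wendy -> Yara). State: book:Yara, umbrella:Yara, lamp:Yara
Event 4 (give book: Yara -> Wendy). State: book:Wendy, umbrella:Yara, lamp:Yara
Event 5 (give lamp: Yara -> Xander). State: book:Wendy, umbrella:Yara, lamp:Xander
Event 6 (give book: Wendy -> Xander). State: book:Xander, umbrella:Yara, lamp:Xander
Event 7 (swap umbrella<->lamp: now umbrella:Xander, lamp:Yara). State: book:Xander, umbrella:Xander, lamp:Yara
Event 8 (swap lamp<->book: now lamp:Xander, book:Yara). State: book:Yara, umbrella:Xander, lamp:Xander
Event 9 (give book: Yara -> Xander). State: book:Xander, umbrella:Xander, lamp:Xander
Event 10 (give umbrella: Xander -> Yara). State: book:Xander, umbrella:Yara, lamp:Xander
Event 11 (give umbrella: Yara -> Xander). State: book:Xander, umbrella:Xander, lamp:Xander
Event 12 (give umbrella: Xander -> Yara). State: book:Xander, umbrella:Yara, lamp:Xander

Final state: book:Xander, umbrella:Yara, lamp:Xander
Yara holds: umbrella.

Answer: umbrella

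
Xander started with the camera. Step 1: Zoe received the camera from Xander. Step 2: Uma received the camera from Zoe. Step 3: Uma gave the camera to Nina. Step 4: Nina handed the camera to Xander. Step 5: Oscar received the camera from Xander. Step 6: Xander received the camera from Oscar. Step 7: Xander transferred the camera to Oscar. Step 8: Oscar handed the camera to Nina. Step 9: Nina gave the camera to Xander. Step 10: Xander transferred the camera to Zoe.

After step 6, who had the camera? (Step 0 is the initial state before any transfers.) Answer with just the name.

Tracking the camera holder through step 6:
After step 0 (start): Xander
After step 1: Zoe
After step 2: Uma
After step 3: Nina
After step 4: Xander
After step 5: Oscar
After step 6: Xander

At step 6, the holder is Xander.

Answer: Xander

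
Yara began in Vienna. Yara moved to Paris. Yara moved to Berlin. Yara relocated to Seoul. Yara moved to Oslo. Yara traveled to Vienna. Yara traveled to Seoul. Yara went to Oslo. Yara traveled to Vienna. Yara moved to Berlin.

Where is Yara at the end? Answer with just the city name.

Answer: Berlin

Derivation:
Tracking Yara's location:
Start: Yara is in Vienna.
After move 1: Vienna -> Paris. Yara is in Paris.
After move 2: Paris -> Berlin. Yara is in Berlin.
After move 3: Berlin -> Seoul. Yara is in Seoul.
After move 4: Seoul -> Oslo. Yara is in Oslo.
After move 5: Oslo -> Vienna. Yara is in Vienna.
After move 6: Vienna -> Seoul. Yara is in Seoul.
After move 7: Seoul -> Oslo. Yara is in Oslo.
After move 8: Oslo -> Vienna. Yara is in Vienna.
After move 9: Vienna -> Berlin. Yara is in Berlin.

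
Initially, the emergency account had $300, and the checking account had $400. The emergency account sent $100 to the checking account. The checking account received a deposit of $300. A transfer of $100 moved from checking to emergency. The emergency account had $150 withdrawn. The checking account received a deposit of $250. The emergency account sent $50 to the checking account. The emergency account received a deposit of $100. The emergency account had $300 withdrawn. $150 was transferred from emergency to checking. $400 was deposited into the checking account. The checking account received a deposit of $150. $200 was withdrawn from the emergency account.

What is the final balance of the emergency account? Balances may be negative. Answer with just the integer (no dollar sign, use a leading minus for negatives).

Tracking account balances step by step:
Start: emergency=300, checking=400
Event 1 (transfer 100 emergency -> checking): emergency: 300 - 100 = 200, checking: 400 + 100 = 500. Balances: emergency=200, checking=500
Event 2 (deposit 300 to checking): checking: 500 + 300 = 800. Balances: emergency=200, checking=800
Event 3 (transfer 100 checking -> emergency): checking: 800 - 100 = 700, emergency: 200 + 100 = 300. Balances: emergency=300, checking=700
Event 4 (withdraw 150 from emergency): emergency: 300 - 150 = 150. Balances: emergency=150, checking=700
Event 5 (deposit 250 to checking): checking: 700 + 250 = 950. Balances: emergency=150, checking=950
Event 6 (transfer 50 emergency -> checking): emergency: 150 - 50 = 100, checking: 950 + 50 = 1000. Balances: emergency=100, checking=1000
Event 7 (deposit 100 to emergency): emergency: 100 + 100 = 200. Balances: emergency=200, checking=1000
Event 8 (withdraw 300 from emergency): emergency: 200 - 300 = -100. Balances: emergency=-100, checking=1000
Event 9 (transfer 150 emergency -> checking): emergency: -100 - 150 = -250, checking: 1000 + 150 = 1150. Balances: emergency=-250, checking=1150
Event 10 (deposit 400 to checking): checking: 1150 + 400 = 1550. Balances: emergency=-250, checking=1550
Event 11 (deposit 150 to checking): checking: 1550 + 150 = 1700. Balances: emergency=-250, checking=1700
Event 12 (withdraw 200 from emergency): emergency: -250 - 200 = -450. Balances: emergency=-450, checking=1700

Final balance of emergency: -450

Answer: -450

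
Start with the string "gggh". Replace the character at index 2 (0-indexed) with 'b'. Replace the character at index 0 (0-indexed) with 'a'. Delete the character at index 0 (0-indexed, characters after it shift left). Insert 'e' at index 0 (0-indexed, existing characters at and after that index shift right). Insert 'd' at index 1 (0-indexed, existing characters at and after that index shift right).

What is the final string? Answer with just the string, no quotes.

Answer: edgbh

Derivation:
Applying each edit step by step:
Start: "gggh"
Op 1 (replace idx 2: 'g' -> 'b'): "gggh" -> "ggbh"
Op 2 (replace idx 0: 'g' -> 'a'): "ggbh" -> "agbh"
Op 3 (delete idx 0 = 'a'): "agbh" -> "gbh"
Op 4 (insert 'e' at idx 0): "gbh" -> "egbh"
Op 5 (insert 'd' at idx 1): "egbh" -> "edgbh"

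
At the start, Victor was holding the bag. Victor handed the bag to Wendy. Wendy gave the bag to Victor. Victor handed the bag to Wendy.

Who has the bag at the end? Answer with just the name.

Answer: Wendy

Derivation:
Tracking the bag through each event:
Start: Victor has the bag.
After event 1: Wendy has the bag.
After event 2: Victor has the bag.
After event 3: Wendy has the bag.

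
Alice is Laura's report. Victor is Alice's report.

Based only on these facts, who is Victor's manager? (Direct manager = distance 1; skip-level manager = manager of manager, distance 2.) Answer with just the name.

Reconstructing the manager chain from the given facts:
  Laura -> Alice -> Victor
(each arrow means 'manager of the next')
Positions in the chain (0 = top):
  position of Laura: 0
  position of Alice: 1
  position of Victor: 2

Victor is at position 2; the manager is 1 step up the chain, i.e. position 1: Alice.

Answer: Alice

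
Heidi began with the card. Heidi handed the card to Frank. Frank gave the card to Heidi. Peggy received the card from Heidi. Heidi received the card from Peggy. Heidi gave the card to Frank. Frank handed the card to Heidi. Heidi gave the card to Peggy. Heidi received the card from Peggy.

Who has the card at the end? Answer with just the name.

Tracking the card through each event:
Start: Heidi has the card.
After event 1: Frank has the card.
After event 2: Heidi has the card.
After event 3: Peggy has the card.
After event 4: Heidi has the card.
After event 5: Frank has the card.
After event 6: Heidi has the card.
After event 7: Peggy has the card.
After event 8: Heidi has the card.

Answer: Heidi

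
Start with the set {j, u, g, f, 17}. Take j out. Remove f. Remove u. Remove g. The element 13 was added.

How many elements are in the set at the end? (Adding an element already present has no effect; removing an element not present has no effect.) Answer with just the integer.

Tracking the set through each operation:
Start: {17, f, g, j, u}
Event 1 (remove j): removed. Set: {17, f, g, u}
Event 2 (remove f): removed. Set: {17, g, u}
Event 3 (remove u): removed. Set: {17, g}
Event 4 (remove g): removed. Set: {17}
Event 5 (add 13): added. Set: {13, 17}

Final set: {13, 17} (size 2)

Answer: 2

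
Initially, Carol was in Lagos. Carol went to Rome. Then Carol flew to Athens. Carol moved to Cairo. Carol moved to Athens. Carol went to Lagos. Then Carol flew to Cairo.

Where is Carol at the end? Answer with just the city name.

Answer: Cairo

Derivation:
Tracking Carol's location:
Start: Carol is in Lagos.
After move 1: Lagos -> Rome. Carol is in Rome.
After move 2: Rome -> Athens. Carol is in Athens.
After move 3: Athens -> Cairo. Carol is in Cairo.
After move 4: Cairo -> Athens. Carol is in Athens.
After move 5: Athens -> Lagos. Carol is in Lagos.
After move 6: Lagos -> Cairo. Carol is in Cairo.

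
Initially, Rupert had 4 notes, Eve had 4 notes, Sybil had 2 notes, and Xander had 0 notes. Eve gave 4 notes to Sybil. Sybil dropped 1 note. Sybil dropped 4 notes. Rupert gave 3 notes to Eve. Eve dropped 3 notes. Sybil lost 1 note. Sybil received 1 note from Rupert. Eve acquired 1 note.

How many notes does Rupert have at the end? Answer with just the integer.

Tracking counts step by step:
Start: Rupert=4, Eve=4, Sybil=2, Xander=0
Event 1 (Eve -> Sybil, 4): Eve: 4 -> 0, Sybil: 2 -> 6. State: Rupert=4, Eve=0, Sybil=6, Xander=0
Event 2 (Sybil -1): Sybil: 6 -> 5. State: Rupert=4, Eve=0, Sybil=5, Xander=0
Event 3 (Sybil -4): Sybil: 5 -> 1. State: Rupert=4, Eve=0, Sybil=1, Xander=0
Event 4 (Rupert -> Eve, 3): Rupert: 4 -> 1, Eve: 0 -> 3. State: Rupert=1, Eve=3, Sybil=1, Xander=0
Event 5 (Eve -3): Eve: 3 -> 0. State: Rupert=1, Eve=0, Sybil=1, Xander=0
Event 6 (Sybil -1): Sybil: 1 -> 0. State: Rupert=1, Eve=0, Sybil=0, Xander=0
Event 7 (Rupert -> Sybil, 1): Rupert: 1 -> 0, Sybil: 0 -> 1. State: Rupert=0, Eve=0, Sybil=1, Xander=0
Event 8 (Eve +1): Eve: 0 -> 1. State: Rupert=0, Eve=1, Sybil=1, Xander=0

Rupert's final count: 0

Answer: 0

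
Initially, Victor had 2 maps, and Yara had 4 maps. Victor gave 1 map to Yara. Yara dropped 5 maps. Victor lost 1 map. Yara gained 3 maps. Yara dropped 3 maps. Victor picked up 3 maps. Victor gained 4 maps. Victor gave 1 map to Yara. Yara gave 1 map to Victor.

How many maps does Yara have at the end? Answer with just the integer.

Tracking counts step by step:
Start: Victor=2, Yara=4
Event 1 (Victor -> Yara, 1): Victor: 2 -> 1, Yara: 4 -> 5. State: Victor=1, Yara=5
Event 2 (Yara -5): Yara: 5 -> 0. State: Victor=1, Yara=0
Event 3 (Victor -1): Victor: 1 -> 0. State: Victor=0, Yara=0
Event 4 (Yara +3): Yara: 0 -> 3. State: Victor=0, Yara=3
Event 5 (Yara -3): Yara: 3 -> 0. State: Victor=0, Yara=0
Event 6 (Victor +3): Victor: 0 -> 3. State: Victor=3, Yara=0
Event 7 (Victor +4): Victor: 3 -> 7. State: Victor=7, Yara=0
Event 8 (Victor -> Yara, 1): Victor: 7 -> 6, Yara: 0 -> 1. State: Victor=6, Yara=1
Event 9 (Yara -> Victor, 1): Yara: 1 -> 0, Victor: 6 -> 7. State: Victor=7, Yara=0

Yara's final count: 0

Answer: 0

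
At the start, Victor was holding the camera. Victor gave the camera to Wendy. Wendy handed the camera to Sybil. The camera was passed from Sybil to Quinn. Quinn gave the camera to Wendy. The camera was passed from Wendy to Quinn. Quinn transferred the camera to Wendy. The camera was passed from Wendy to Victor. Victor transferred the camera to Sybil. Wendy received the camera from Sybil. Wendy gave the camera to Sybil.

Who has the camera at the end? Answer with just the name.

Tracking the camera through each event:
Start: Victor has the camera.
After event 1: Wendy has the camera.
After event 2: Sybil has the camera.
After event 3: Quinn has the camera.
After event 4: Wendy has the camera.
After event 5: Quinn has the camera.
After event 6: Wendy has the camera.
After event 7: Victor has the camera.
After event 8: Sybil has the camera.
After event 9: Wendy has the camera.
After event 10: Sybil has the camera.

Answer: Sybil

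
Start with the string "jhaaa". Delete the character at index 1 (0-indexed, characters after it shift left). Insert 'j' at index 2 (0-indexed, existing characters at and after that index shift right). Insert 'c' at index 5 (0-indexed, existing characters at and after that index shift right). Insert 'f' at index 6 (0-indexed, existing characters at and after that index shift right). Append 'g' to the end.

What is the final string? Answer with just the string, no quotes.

Answer: jajaacfg

Derivation:
Applying each edit step by step:
Start: "jhaaa"
Op 1 (delete idx 1 = 'h'): "jhaaa" -> "jaaa"
Op 2 (insert 'j' at idx 2): "jaaa" -> "jajaa"
Op 3 (insert 'c' at idx 5): "jajaa" -> "jajaac"
Op 4 (insert 'f' at idx 6): "jajaac" -> "jajaacf"
Op 5 (append 'g'): "jajaacf" -> "jajaacfg"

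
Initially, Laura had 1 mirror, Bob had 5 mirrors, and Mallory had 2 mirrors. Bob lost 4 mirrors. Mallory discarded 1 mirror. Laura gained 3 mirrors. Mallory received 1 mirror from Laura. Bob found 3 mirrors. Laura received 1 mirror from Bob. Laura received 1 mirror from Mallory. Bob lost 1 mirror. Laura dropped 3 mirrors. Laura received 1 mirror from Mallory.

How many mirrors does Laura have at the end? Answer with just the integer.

Tracking counts step by step:
Start: Laura=1, Bob=5, Mallory=2
Event 1 (Bob -4): Bob: 5 -> 1. State: Laura=1, Bob=1, Mallory=2
Event 2 (Mallory -1): Mallory: 2 -> 1. State: Laura=1, Bob=1, Mallory=1
Event 3 (Laura +3): Laura: 1 -> 4. State: Laura=4, Bob=1, Mallory=1
Event 4 (Laura -> Mallory, 1): Laura: 4 -> 3, Mallory: 1 -> 2. State: Laura=3, Bob=1, Mallory=2
Event 5 (Bob +3): Bob: 1 -> 4. State: Laura=3, Bob=4, Mallory=2
Event 6 (Bob -> Laura, 1): Bob: 4 -> 3, Laura: 3 -> 4. State: Laura=4, Bob=3, Mallory=2
Event 7 (Mallory -> Laura, 1): Mallory: 2 -> 1, Laura: 4 -> 5. State: Laura=5, Bob=3, Mallory=1
Event 8 (Bob -1): Bob: 3 -> 2. State: Laura=5, Bob=2, Mallory=1
Event 9 (Laura -3): Laura: 5 -> 2. State: Laura=2, Bob=2, Mallory=1
Event 10 (Mallory -> Laura, 1): Mallory: 1 -> 0, Laura: 2 -> 3. State: Laura=3, Bob=2, Mallory=0

Laura's final count: 3

Answer: 3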